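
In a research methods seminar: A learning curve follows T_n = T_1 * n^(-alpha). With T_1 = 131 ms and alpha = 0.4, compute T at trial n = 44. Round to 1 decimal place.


T_n = 131 * 44^(-0.4)
44^(-0.4) = 0.220099
T_n = 131 * 0.220099
= 28.8 ms


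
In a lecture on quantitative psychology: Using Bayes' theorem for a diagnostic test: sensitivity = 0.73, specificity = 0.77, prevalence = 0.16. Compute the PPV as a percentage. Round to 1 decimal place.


PPV = (sens * prev) / (sens * prev + (1-spec) * (1-prev))
Numerator = 0.73 * 0.16 = 0.1168
P(positive and no disease) = (1 - spec) * (1 - prev) = (1 - 0.77) * (1 - 0.16) = 0.1932
Denominator = 0.1168 + 0.1932 = 0.31
PPV = 0.1168 / 0.31 = 0.376774
As percentage = 37.7


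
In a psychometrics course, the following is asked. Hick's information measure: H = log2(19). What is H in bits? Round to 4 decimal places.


H = log2(n)
H = log2(19)
= 4.2479


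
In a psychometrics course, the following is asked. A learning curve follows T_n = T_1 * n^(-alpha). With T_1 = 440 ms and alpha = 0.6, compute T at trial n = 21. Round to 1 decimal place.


T_n = 440 * 21^(-0.6)
21^(-0.6) = 0.160942
T_n = 440 * 0.160942
= 70.8 ms


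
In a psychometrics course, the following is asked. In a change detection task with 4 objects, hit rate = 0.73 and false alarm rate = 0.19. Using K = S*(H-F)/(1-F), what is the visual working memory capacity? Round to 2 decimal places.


K = S * (H - F) / (1 - F)
H - F = 0.54
1 - F = 0.81
K = 4 * 0.54 / 0.81
= 2.67


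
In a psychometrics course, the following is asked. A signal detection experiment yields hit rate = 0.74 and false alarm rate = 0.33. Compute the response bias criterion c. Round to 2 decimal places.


c = -0.5 * (z(HR) + z(FAR))
z(0.74) = 0.6433
z(0.33) = -0.4399
c = -0.5 * (0.6433 + -0.4399)
= -0.5 * 0.2034
= -0.10


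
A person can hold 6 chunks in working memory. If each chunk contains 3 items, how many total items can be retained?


Total items = chunks * items_per_chunk
= 6 * 3
= 18


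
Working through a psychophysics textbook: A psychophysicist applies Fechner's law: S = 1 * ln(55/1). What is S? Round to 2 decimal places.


S = 1 * ln(55/1)
I/I0 = 55.0
ln(55.0) = 4.0073
S = 1 * 4.0073
= 4.01


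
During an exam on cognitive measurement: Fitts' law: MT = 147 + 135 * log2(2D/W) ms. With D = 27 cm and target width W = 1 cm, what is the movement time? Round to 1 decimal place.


MT = 147 + 135 * log2(2*27/1)
2D/W = 54.0
log2(54.0) = 5.7549
MT = 147 + 135 * 5.7549
= 923.9 ms


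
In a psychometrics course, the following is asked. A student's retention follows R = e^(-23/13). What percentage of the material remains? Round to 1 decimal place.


R = e^(-t/S)
-t/S = -23/13 = -1.769231
R = e^(-1.769231) = 0.170464
Percentage = 0.170464 * 100
= 17.0


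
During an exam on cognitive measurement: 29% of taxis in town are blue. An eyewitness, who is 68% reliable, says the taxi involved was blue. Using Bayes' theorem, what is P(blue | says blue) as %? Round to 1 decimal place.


P(blue | says blue) = P(says blue | blue)*P(blue) / [P(says blue | blue)*P(blue) + P(says blue | not blue)*P(not blue)]
Numerator = 0.68 * 0.29 = 0.1972
False identification = 0.32 * 0.71 = 0.2272
P = 0.1972 / (0.1972 + 0.2272)
= 0.1972 / 0.4244
As percentage = 46.5


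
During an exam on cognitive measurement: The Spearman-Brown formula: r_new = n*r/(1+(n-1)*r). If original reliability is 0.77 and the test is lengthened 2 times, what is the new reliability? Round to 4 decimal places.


r_new = n*r / (1 + (n-1)*r)
Numerator = 2 * 0.77 = 1.54
Denominator = 1 + 1 * 0.77 = 1.77
r_new = 1.54 / 1.77
= 0.8701


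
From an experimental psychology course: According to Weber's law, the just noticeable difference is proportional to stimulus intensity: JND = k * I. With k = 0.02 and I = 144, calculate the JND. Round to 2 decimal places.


JND = k * I
JND = 0.02 * 144
= 2.88


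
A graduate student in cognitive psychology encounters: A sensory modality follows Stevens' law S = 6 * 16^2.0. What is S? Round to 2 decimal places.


S = 6 * 16^2.0
16^2.0 = 256.0
S = 6 * 256.0
= 1536.00


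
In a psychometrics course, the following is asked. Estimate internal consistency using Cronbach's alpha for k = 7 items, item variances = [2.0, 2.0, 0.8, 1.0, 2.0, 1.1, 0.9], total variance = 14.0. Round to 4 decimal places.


alpha = (k/(k-1)) * (1 - sum(s_i^2)/s_total^2)
sum(item variances) = 9.8
k/(k-1) = 7/6 = 1.166667
1 - 9.8/14.0 = 1 - 0.7 = 0.3
alpha = 1.166667 * 0.3
= 0.3500


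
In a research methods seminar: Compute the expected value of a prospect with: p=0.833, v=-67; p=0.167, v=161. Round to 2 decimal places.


EU = sum(p_i * v_i)
0.833 * -67 = -55.811
0.167 * 161 = 26.887
EU = -55.811 + 26.887
= -28.92


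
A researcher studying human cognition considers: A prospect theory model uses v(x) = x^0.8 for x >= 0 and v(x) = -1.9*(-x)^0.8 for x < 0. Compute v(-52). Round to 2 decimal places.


Since x = -52 < 0, use v(x) = -lambda*(-x)^alpha
(-x) = 52
52^0.8 = 23.5941
v(-52) = -1.9 * 23.5941
= -44.83


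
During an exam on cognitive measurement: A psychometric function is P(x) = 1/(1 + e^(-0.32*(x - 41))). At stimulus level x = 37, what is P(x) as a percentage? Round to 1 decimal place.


P(x) = 1/(1 + e^(-0.32*(37 - 41)))
Exponent = -0.32 * -4 = 1.28
e^(1.28) = 3.59664
P = 1/(1 + 3.59664) = 0.21755
Percentage = 21.8


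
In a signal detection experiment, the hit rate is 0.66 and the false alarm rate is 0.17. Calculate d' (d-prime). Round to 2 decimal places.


d' = z(HR) - z(FAR)
z(0.66) = 0.4125
z(0.17) = -0.9542
d' = 0.4125 - -0.9542
= 1.37


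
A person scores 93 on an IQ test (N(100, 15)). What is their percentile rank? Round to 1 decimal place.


z = (IQ - mean) / SD
z = (93 - 100) / 15 = -0.4667
Percentile = Phi(-0.4667) * 100
Phi(-0.4667) = 0.320357
= 32.0


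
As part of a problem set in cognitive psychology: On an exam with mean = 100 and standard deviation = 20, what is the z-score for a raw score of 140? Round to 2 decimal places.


z = (X - mu) / sigma
= (140 - 100) / 20
= 40 / 20
= 2.00


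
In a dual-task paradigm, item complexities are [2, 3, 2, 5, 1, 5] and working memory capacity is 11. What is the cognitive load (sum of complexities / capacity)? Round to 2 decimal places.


Total complexity = 2 + 3 + 2 + 5 + 1 + 5 = 18
Load = total / capacity = 18 / 11
= 1.64


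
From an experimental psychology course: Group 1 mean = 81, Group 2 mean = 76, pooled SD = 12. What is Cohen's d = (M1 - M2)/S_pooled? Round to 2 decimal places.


Cohen's d = (M1 - M2) / S_pooled
= (81 - 76) / 12
= 5 / 12
= 0.42


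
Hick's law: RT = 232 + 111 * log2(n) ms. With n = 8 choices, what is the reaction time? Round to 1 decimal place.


RT = 232 + 111 * log2(8)
log2(8) = 3.0
RT = 232 + 111 * 3.0
= 232 + 333.0
= 565.0 ms


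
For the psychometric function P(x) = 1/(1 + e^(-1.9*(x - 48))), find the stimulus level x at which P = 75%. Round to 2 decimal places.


At P = 0.75: 0.75 = 1/(1 + e^(-k*(x-x0)))
Solving: e^(-k*(x-x0)) = 1/3
x = x0 + ln(3)/k
ln(3) = 1.0986
x = 48 + 1.0986/1.9
= 48 + 0.5782
= 48.58


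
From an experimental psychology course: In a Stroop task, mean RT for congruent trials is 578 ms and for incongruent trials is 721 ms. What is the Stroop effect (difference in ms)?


Stroop effect = RT(incongruent) - RT(congruent)
= 721 - 578
= 143 ms


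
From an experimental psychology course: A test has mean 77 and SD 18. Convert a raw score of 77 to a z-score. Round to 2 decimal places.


z = (X - mu) / sigma
= (77 - 77) / 18
= 0 / 18
= 0.00


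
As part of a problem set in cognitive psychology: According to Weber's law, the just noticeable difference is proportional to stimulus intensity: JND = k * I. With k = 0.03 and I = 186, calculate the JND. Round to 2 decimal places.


JND = k * I
JND = 0.03 * 186
= 5.58


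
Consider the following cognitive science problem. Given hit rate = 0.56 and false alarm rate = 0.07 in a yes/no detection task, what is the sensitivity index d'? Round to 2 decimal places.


d' = z(HR) - z(FAR)
z(0.56) = 0.151
z(0.07) = -1.4758
d' = 0.151 - -1.4758
= 1.63


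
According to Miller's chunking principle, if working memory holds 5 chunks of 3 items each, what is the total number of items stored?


Total items = chunks * items_per_chunk
= 5 * 3
= 15


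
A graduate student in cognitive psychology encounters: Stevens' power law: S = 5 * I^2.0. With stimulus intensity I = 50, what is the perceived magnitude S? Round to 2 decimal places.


S = 5 * 50^2.0
50^2.0 = 2500.0
S = 5 * 2500.0
= 12500.00


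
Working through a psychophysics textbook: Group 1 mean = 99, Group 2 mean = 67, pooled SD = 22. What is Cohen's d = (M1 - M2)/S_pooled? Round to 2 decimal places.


Cohen's d = (M1 - M2) / S_pooled
= (99 - 67) / 22
= 32 / 22
= 1.45


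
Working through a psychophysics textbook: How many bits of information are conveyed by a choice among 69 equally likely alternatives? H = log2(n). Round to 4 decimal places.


H = log2(n)
H = log2(69)
= 6.1085


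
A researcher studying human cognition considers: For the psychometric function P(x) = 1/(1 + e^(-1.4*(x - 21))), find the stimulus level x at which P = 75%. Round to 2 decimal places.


At P = 0.75: 0.75 = 1/(1 + e^(-k*(x-x0)))
Solving: e^(-k*(x-x0)) = 1/3
x = x0 + ln(3)/k
ln(3) = 1.0986
x = 21 + 1.0986/1.4
= 21 + 0.7847
= 21.78


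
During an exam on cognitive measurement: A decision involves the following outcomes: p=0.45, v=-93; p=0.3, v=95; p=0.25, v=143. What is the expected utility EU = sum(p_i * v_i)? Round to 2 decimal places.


EU = sum(p_i * v_i)
0.45 * -93 = -41.85
0.3 * 95 = 28.5
0.25 * 143 = 35.75
EU = -41.85 + 28.5 + 35.75
= 22.40


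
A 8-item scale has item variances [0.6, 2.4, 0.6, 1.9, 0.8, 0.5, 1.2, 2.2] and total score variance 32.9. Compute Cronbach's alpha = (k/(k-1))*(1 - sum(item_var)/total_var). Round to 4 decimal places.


alpha = (k/(k-1)) * (1 - sum(s_i^2)/s_total^2)
sum(item variances) = 10.2
k/(k-1) = 8/7 = 1.142857
1 - 10.2/32.9 = 1 - 0.31003 = 0.68997
alpha = 1.142857 * 0.68997
= 0.7885


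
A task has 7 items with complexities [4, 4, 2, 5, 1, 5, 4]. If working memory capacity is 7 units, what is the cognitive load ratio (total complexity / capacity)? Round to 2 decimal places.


Total complexity = 4 + 4 + 2 + 5 + 1 + 5 + 4 = 25
Load = total / capacity = 25 / 7
= 3.57


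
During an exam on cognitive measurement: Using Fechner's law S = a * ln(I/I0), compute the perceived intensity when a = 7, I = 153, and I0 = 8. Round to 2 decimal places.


S = 7 * ln(153/8)
I/I0 = 19.125
ln(19.125) = 2.951
S = 7 * 2.951
= 20.66


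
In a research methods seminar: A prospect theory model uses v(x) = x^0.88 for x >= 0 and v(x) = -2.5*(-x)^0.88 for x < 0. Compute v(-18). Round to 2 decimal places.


Since x = -18 < 0, use v(x) = -lambda*(-x)^alpha
(-x) = 18
18^0.88 = 12.7245
v(-18) = -2.5 * 12.7245
= -31.81


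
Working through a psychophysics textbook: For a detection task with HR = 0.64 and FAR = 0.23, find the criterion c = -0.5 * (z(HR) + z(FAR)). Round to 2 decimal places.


c = -0.5 * (z(HR) + z(FAR))
z(0.64) = 0.3585
z(0.23) = -0.7388
c = -0.5 * (0.3585 + -0.7388)
= -0.5 * -0.3803
= 0.19


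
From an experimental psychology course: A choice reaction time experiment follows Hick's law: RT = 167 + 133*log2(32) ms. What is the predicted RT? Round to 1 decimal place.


RT = 167 + 133 * log2(32)
log2(32) = 5.0
RT = 167 + 133 * 5.0
= 167 + 665.0
= 832.0 ms


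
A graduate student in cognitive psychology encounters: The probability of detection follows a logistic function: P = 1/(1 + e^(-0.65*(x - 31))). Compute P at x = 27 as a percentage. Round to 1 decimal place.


P(x) = 1/(1 + e^(-0.65*(27 - 31)))
Exponent = -0.65 * -4 = 2.6
e^(2.6) = 13.463738
P = 1/(1 + 13.463738) = 0.069138
Percentage = 6.9


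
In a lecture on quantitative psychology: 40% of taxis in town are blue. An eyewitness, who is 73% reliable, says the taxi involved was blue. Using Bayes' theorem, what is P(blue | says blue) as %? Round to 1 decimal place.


P(blue | says blue) = P(says blue | blue)*P(blue) / [P(says blue | blue)*P(blue) + P(says blue | not blue)*P(not blue)]
Numerator = 0.73 * 0.4 = 0.292
False identification = 0.27 * 0.6 = 0.162
P = 0.292 / (0.292 + 0.162)
= 0.292 / 0.454
As percentage = 64.3


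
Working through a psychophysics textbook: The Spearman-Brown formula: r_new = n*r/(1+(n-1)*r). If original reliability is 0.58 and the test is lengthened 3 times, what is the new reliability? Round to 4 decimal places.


r_new = n*r / (1 + (n-1)*r)
Numerator = 3 * 0.58 = 1.74
Denominator = 1 + 2 * 0.58 = 2.16
r_new = 1.74 / 2.16
= 0.8056


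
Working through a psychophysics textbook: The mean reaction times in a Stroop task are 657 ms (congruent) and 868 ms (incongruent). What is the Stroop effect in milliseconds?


Stroop effect = RT(incongruent) - RT(congruent)
= 868 - 657
= 211 ms


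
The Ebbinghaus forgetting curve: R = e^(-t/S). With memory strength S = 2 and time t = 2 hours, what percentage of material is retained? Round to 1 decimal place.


R = e^(-t/S)
-t/S = -2/2 = -1.0
R = e^(-1.0) = 0.367879
Percentage = 0.367879 * 100
= 36.8


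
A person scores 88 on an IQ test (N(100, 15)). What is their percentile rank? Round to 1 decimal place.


z = (IQ - mean) / SD
z = (88 - 100) / 15 = -0.8
Percentile = Phi(-0.8) * 100
Phi(-0.8) = 0.211855
= 21.2


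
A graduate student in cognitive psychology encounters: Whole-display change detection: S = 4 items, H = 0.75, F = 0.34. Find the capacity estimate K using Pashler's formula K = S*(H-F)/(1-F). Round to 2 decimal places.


K = S * (H - F) / (1 - F)
H - F = 0.41
1 - F = 0.66
K = 4 * 0.41 / 0.66
= 2.48


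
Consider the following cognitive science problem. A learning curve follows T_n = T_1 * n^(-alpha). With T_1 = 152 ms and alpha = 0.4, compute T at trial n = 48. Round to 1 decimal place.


T_n = 152 * 48^(-0.4)
48^(-0.4) = 0.212571
T_n = 152 * 0.212571
= 32.3 ms


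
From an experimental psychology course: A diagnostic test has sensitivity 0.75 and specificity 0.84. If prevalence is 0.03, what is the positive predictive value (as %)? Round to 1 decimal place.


PPV = (sens * prev) / (sens * prev + (1-spec) * (1-prev))
Numerator = 0.75 * 0.03 = 0.0225
P(positive and no disease) = (1 - spec) * (1 - prev) = (1 - 0.84) * (1 - 0.03) = 0.1552
Denominator = 0.0225 + 0.1552 = 0.1777
PPV = 0.0225 / 0.1777 = 0.126618
As percentage = 12.7


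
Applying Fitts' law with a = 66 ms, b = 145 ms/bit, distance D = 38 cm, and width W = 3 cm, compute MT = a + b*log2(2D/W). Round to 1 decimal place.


MT = 66 + 145 * log2(2*38/3)
2D/W = 25.333333
log2(25.333333) = 4.663
MT = 66 + 145 * 4.663
= 742.1 ms


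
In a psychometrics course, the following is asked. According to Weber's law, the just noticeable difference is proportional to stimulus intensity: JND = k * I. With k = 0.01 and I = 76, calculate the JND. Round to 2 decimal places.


JND = k * I
JND = 0.01 * 76
= 0.76


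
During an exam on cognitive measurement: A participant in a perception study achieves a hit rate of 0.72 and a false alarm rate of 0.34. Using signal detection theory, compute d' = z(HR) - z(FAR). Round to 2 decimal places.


d' = z(HR) - z(FAR)
z(0.72) = 0.5828
z(0.34) = -0.4125
d' = 0.5828 - -0.4125
= 1.00


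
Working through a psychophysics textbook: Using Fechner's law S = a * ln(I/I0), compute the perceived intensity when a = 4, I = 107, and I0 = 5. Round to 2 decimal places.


S = 4 * ln(107/5)
I/I0 = 21.4
ln(21.4) = 3.0634
S = 4 * 3.0634
= 12.25


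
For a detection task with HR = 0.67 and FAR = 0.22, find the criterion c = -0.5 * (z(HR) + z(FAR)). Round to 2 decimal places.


c = -0.5 * (z(HR) + z(FAR))
z(0.67) = 0.4399
z(0.22) = -0.7722
c = -0.5 * (0.4399 + -0.7722)
= -0.5 * -0.3323
= 0.17


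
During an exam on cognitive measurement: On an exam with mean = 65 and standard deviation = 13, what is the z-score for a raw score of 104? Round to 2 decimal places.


z = (X - mu) / sigma
= (104 - 65) / 13
= 39 / 13
= 3.00


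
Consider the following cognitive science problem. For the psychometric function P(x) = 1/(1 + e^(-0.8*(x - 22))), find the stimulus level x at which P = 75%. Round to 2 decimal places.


At P = 0.75: 0.75 = 1/(1 + e^(-k*(x-x0)))
Solving: e^(-k*(x-x0)) = 1/3
x = x0 + ln(3)/k
ln(3) = 1.0986
x = 22 + 1.0986/0.8
= 22 + 1.3732
= 23.37


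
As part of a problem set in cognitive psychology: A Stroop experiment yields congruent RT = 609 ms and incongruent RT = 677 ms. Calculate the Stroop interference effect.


Stroop effect = RT(incongruent) - RT(congruent)
= 677 - 609
= 68 ms


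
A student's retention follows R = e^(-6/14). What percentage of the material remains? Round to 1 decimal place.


R = e^(-t/S)
-t/S = -6/14 = -0.428571
R = e^(-0.428571) = 0.651439
Percentage = 0.651439 * 100
= 65.1


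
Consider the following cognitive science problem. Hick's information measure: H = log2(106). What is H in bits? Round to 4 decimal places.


H = log2(n)
H = log2(106)
= 6.7279


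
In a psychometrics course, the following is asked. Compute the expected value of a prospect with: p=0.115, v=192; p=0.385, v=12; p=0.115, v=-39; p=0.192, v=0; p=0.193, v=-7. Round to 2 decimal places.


EU = sum(p_i * v_i)
0.115 * 192 = 22.08
0.385 * 12 = 4.62
0.115 * -39 = -4.485
0.192 * 0 = 0.0
0.193 * -7 = -1.351
EU = 22.08 + 4.62 + -4.485 + 0.0 + -1.351
= 20.86


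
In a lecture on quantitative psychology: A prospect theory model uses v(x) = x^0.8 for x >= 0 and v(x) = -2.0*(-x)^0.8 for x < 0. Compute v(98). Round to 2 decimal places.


Since x = 98 >= 0, use v(x) = x^0.8
98^0.8 = 39.1725
v(98) = 39.17


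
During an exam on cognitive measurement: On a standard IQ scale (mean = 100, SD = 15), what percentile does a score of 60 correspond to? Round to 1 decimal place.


z = (IQ - mean) / SD
z = (60 - 100) / 15 = -2.6667
Percentile = Phi(-2.6667) * 100
Phi(-2.6667) = 0.00383
= 0.4


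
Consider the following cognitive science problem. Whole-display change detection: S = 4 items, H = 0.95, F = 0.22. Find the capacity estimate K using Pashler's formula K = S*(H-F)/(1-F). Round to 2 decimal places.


K = S * (H - F) / (1 - F)
H - F = 0.73
1 - F = 0.78
K = 4 * 0.73 / 0.78
= 3.74


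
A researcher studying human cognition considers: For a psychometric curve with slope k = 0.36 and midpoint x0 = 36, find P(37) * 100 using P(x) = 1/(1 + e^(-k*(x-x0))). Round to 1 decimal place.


P(x) = 1/(1 + e^(-0.36*(37 - 36)))
Exponent = -0.36 * 1 = -0.36
e^(-0.36) = 0.697676
P = 1/(1 + 0.697676) = 0.589041
Percentage = 58.9


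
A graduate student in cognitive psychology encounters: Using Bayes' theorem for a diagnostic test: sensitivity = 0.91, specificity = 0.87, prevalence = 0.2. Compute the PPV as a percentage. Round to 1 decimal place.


PPV = (sens * prev) / (sens * prev + (1-spec) * (1-prev))
Numerator = 0.91 * 0.2 = 0.182
P(positive and no disease) = (1 - spec) * (1 - prev) = (1 - 0.87) * (1 - 0.2) = 0.104
Denominator = 0.182 + 0.104 = 0.286
PPV = 0.182 / 0.286 = 0.636364
As percentage = 63.6


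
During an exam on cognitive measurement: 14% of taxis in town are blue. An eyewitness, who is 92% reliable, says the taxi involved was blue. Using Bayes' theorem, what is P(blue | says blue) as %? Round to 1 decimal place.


P(blue | says blue) = P(says blue | blue)*P(blue) / [P(says blue | blue)*P(blue) + P(says blue | not blue)*P(not blue)]
Numerator = 0.92 * 0.14 = 0.1288
False identification = 0.08 * 0.86 = 0.0688
P = 0.1288 / (0.1288 + 0.0688)
= 0.1288 / 0.1976
As percentage = 65.2


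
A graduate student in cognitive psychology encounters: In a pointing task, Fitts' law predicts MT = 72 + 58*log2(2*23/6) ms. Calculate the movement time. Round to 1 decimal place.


MT = 72 + 58 * log2(2*23/6)
2D/W = 7.666667
log2(7.666667) = 2.9386
MT = 72 + 58 * 2.9386
= 242.4 ms


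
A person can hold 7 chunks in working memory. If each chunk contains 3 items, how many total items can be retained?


Total items = chunks * items_per_chunk
= 7 * 3
= 21


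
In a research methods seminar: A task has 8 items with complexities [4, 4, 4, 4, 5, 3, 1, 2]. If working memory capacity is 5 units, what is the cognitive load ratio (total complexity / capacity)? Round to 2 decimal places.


Total complexity = 4 + 4 + 4 + 4 + 5 + 3 + 1 + 2 = 27
Load = total / capacity = 27 / 5
= 5.40


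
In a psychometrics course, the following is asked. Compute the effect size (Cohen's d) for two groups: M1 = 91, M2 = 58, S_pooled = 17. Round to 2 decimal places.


Cohen's d = (M1 - M2) / S_pooled
= (91 - 58) / 17
= 33 / 17
= 1.94


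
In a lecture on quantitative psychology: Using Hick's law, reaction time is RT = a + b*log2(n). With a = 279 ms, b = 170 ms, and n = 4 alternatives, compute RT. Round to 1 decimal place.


RT = 279 + 170 * log2(4)
log2(4) = 2.0
RT = 279 + 170 * 2.0
= 279 + 340.0
= 619.0 ms


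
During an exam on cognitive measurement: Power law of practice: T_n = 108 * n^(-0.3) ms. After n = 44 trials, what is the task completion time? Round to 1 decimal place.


T_n = 108 * 44^(-0.3)
44^(-0.3) = 0.32134
T_n = 108 * 0.32134
= 34.7 ms


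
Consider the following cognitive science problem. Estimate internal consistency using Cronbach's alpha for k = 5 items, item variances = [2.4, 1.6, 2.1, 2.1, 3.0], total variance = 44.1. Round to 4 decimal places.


alpha = (k/(k-1)) * (1 - sum(s_i^2)/s_total^2)
sum(item variances) = 11.2
k/(k-1) = 5/4 = 1.25
1 - 11.2/44.1 = 1 - 0.253968 = 0.746032
alpha = 1.25 * 0.746032
= 0.9325


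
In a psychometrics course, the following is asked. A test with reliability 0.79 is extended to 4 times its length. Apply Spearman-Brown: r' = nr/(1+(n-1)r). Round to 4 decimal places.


r_new = n*r / (1 + (n-1)*r)
Numerator = 4 * 0.79 = 3.16
Denominator = 1 + 3 * 0.79 = 3.37
r_new = 3.16 / 3.37
= 0.9377


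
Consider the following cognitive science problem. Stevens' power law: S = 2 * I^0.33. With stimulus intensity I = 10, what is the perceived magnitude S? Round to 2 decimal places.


S = 2 * 10^0.33
10^0.33 = 2.138
S = 2 * 2.138
= 4.28


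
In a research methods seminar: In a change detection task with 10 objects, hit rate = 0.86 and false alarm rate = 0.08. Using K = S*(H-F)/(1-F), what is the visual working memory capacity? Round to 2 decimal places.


K = S * (H - F) / (1 - F)
H - F = 0.78
1 - F = 0.92
K = 10 * 0.78 / 0.92
= 8.48


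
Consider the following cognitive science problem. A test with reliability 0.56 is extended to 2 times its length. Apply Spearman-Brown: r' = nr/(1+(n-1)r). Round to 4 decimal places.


r_new = n*r / (1 + (n-1)*r)
Numerator = 2 * 0.56 = 1.12
Denominator = 1 + 1 * 0.56 = 1.56
r_new = 1.12 / 1.56
= 0.7179


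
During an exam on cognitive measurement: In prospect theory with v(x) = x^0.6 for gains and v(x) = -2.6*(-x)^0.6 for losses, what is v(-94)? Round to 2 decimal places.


Since x = -94 < 0, use v(x) = -lambda*(-x)^alpha
(-x) = 94
94^0.6 = 15.2713
v(-94) = -2.6 * 15.2713
= -39.71


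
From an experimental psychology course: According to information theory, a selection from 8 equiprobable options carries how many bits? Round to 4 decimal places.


H = log2(n)
H = log2(8)
= 3.0000


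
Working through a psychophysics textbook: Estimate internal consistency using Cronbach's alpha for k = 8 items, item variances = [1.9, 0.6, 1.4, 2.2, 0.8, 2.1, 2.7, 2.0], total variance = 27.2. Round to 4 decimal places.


alpha = (k/(k-1)) * (1 - sum(s_i^2)/s_total^2)
sum(item variances) = 13.7
k/(k-1) = 8/7 = 1.142857
1 - 13.7/27.2 = 1 - 0.503676 = 0.496324
alpha = 1.142857 * 0.496324
= 0.5672


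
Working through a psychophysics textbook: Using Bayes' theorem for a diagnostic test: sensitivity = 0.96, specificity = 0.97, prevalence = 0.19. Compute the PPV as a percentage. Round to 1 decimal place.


PPV = (sens * prev) / (sens * prev + (1-spec) * (1-prev))
Numerator = 0.96 * 0.19 = 0.1824
P(positive and no disease) = (1 - spec) * (1 - prev) = (1 - 0.97) * (1 - 0.19) = 0.0243
Denominator = 0.1824 + 0.0243 = 0.2067
PPV = 0.1824 / 0.2067 = 0.882438
As percentage = 88.2


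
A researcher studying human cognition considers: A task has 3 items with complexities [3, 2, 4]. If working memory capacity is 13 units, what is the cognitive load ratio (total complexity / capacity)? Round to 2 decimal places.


Total complexity = 3 + 2 + 4 = 9
Load = total / capacity = 9 / 13
= 0.69


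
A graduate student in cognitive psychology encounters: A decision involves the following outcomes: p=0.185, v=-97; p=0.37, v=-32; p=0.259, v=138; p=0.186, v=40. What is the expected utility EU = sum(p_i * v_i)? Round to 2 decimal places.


EU = sum(p_i * v_i)
0.185 * -97 = -17.945
0.37 * -32 = -11.84
0.259 * 138 = 35.742
0.186 * 40 = 7.44
EU = -17.945 + -11.84 + 35.742 + 7.44
= 13.40


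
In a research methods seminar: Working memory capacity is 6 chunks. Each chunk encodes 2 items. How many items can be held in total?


Total items = chunks * items_per_chunk
= 6 * 2
= 12


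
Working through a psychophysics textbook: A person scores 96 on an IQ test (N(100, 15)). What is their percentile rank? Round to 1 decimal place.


z = (IQ - mean) / SD
z = (96 - 100) / 15 = -0.2667
Percentile = Phi(-0.2667) * 100
Phi(-0.2667) = 0.39485
= 39.5


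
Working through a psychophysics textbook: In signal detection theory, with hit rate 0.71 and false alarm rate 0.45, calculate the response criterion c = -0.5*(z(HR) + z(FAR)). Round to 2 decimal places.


c = -0.5 * (z(HR) + z(FAR))
z(0.71) = 0.5534
z(0.45) = -0.1257
c = -0.5 * (0.5534 + -0.1257)
= -0.5 * 0.4277
= -0.21


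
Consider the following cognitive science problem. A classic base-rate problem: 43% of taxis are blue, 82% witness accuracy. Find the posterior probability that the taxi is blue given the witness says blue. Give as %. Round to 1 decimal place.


P(blue | says blue) = P(says blue | blue)*P(blue) / [P(says blue | blue)*P(blue) + P(says blue | not blue)*P(not blue)]
Numerator = 0.82 * 0.43 = 0.3526
False identification = 0.18 * 0.57 = 0.1026
P = 0.3526 / (0.3526 + 0.1026)
= 0.3526 / 0.4552
As percentage = 77.5


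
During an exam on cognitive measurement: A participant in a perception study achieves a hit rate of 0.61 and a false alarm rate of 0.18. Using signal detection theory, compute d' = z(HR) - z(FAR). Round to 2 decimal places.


d' = z(HR) - z(FAR)
z(0.61) = 0.2793
z(0.18) = -0.9154
d' = 0.2793 - -0.9154
= 1.19


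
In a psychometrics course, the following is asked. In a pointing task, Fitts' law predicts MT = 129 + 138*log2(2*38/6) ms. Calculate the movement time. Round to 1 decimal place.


MT = 129 + 138 * log2(2*38/6)
2D/W = 12.666667
log2(12.666667) = 3.663
MT = 129 + 138 * 3.663
= 634.5 ms


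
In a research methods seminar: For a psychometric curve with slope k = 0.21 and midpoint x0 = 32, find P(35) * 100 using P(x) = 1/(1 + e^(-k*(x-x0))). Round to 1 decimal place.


P(x) = 1/(1 + e^(-0.21*(35 - 32)))
Exponent = -0.21 * 3 = -0.63
e^(-0.63) = 0.532592
P = 1/(1 + 0.532592) = 0.652489
Percentage = 65.2


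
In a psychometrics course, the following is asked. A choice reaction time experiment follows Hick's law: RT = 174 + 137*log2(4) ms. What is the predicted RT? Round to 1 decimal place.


RT = 174 + 137 * log2(4)
log2(4) = 2.0
RT = 174 + 137 * 2.0
= 174 + 274.0
= 448.0 ms


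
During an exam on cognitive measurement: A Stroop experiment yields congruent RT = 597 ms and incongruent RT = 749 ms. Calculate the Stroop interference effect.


Stroop effect = RT(incongruent) - RT(congruent)
= 749 - 597
= 152 ms


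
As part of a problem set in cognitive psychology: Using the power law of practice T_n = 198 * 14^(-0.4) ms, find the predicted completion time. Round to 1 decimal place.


T_n = 198 * 14^(-0.4)
14^(-0.4) = 0.347976
T_n = 198 * 0.347976
= 68.9 ms


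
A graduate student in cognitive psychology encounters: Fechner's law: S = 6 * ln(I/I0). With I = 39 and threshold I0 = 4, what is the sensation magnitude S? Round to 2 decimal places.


S = 6 * ln(39/4)
I/I0 = 9.75
ln(9.75) = 2.2773
S = 6 * 2.2773
= 13.66


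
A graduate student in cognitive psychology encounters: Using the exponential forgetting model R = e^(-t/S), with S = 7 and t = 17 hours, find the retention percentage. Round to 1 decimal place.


R = e^(-t/S)
-t/S = -17/7 = -2.428571
R = e^(-2.428571) = 0.088163
Percentage = 0.088163 * 100
= 8.8


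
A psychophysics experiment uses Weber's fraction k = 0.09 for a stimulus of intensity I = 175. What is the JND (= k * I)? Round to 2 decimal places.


JND = k * I
JND = 0.09 * 175
= 15.75


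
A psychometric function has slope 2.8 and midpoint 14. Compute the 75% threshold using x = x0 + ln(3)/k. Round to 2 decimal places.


At P = 0.75: 0.75 = 1/(1 + e^(-k*(x-x0)))
Solving: e^(-k*(x-x0)) = 1/3
x = x0 + ln(3)/k
ln(3) = 1.0986
x = 14 + 1.0986/2.8
= 14 + 0.3924
= 14.39


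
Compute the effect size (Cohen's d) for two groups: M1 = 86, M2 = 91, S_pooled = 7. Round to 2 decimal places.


Cohen's d = (M1 - M2) / S_pooled
= (86 - 91) / 7
= -5 / 7
= -0.71


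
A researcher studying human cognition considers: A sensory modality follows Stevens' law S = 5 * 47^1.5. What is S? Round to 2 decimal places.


S = 5 * 47^1.5
47^1.5 = 322.2158
S = 5 * 322.2158
= 1611.08


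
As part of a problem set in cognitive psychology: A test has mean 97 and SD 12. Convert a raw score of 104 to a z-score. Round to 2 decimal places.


z = (X - mu) / sigma
= (104 - 97) / 12
= 7 / 12
= 0.58


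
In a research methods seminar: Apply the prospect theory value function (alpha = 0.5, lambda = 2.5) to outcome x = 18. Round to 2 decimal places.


Since x = 18 >= 0, use v(x) = x^0.5
18^0.5 = 4.2426
v(18) = 4.24


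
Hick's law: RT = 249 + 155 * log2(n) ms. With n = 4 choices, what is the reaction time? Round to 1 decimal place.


RT = 249 + 155 * log2(4)
log2(4) = 2.0
RT = 249 + 155 * 2.0
= 249 + 310.0
= 559.0 ms


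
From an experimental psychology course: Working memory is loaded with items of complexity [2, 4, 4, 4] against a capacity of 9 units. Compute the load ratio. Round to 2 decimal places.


Total complexity = 2 + 4 + 4 + 4 = 14
Load = total / capacity = 14 / 9
= 1.56


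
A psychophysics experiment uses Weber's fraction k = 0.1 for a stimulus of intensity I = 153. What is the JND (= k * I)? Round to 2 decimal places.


JND = k * I
JND = 0.1 * 153
= 15.30


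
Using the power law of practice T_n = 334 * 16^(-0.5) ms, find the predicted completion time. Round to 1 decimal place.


T_n = 334 * 16^(-0.5)
16^(-0.5) = 0.25
T_n = 334 * 0.25
= 83.5 ms


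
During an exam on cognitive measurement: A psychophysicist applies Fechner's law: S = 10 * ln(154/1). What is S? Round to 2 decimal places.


S = 10 * ln(154/1)
I/I0 = 154.0
ln(154.0) = 5.037
S = 10 * 5.037
= 50.37


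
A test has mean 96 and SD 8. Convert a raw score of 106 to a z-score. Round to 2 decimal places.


z = (X - mu) / sigma
= (106 - 96) / 8
= 10 / 8
= 1.25


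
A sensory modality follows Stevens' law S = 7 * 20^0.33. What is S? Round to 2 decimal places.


S = 7 * 20^0.33
20^0.33 = 2.6874
S = 7 * 2.6874
= 18.81


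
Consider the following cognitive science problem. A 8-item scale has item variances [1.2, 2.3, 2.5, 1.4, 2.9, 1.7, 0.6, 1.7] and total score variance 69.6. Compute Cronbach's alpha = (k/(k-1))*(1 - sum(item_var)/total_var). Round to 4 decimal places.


alpha = (k/(k-1)) * (1 - sum(s_i^2)/s_total^2)
sum(item variances) = 14.3
k/(k-1) = 8/7 = 1.142857
1 - 14.3/69.6 = 1 - 0.20546 = 0.79454
alpha = 1.142857 * 0.79454
= 0.9080


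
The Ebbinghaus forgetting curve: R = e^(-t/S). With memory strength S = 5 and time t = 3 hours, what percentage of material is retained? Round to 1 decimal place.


R = e^(-t/S)
-t/S = -3/5 = -0.6
R = e^(-0.6) = 0.548812
Percentage = 0.548812 * 100
= 54.9


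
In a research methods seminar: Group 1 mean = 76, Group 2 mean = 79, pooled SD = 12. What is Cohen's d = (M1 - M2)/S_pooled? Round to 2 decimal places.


Cohen's d = (M1 - M2) / S_pooled
= (76 - 79) / 12
= -3 / 12
= -0.25


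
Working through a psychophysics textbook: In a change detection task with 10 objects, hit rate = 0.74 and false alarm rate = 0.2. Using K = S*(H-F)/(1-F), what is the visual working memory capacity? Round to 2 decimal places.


K = S * (H - F) / (1 - F)
H - F = 0.54
1 - F = 0.8
K = 10 * 0.54 / 0.8
= 6.75


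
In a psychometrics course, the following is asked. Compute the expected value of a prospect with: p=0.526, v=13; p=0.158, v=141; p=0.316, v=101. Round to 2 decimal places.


EU = sum(p_i * v_i)
0.526 * 13 = 6.838
0.158 * 141 = 22.278
0.316 * 101 = 31.916
EU = 6.838 + 22.278 + 31.916
= 61.03


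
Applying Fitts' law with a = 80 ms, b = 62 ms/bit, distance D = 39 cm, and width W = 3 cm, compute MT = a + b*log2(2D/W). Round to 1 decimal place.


MT = 80 + 62 * log2(2*39/3)
2D/W = 26.0
log2(26.0) = 4.7004
MT = 80 + 62 * 4.7004
= 371.4 ms


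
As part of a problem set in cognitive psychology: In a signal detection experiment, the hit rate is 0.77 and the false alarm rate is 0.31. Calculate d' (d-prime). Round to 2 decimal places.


d' = z(HR) - z(FAR)
z(0.77) = 0.7388
z(0.31) = -0.4959
d' = 0.7388 - -0.4959
= 1.23


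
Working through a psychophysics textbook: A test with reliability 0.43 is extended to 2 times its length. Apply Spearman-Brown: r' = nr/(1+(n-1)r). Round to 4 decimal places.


r_new = n*r / (1 + (n-1)*r)
Numerator = 2 * 0.43 = 0.86
Denominator = 1 + 1 * 0.43 = 1.43
r_new = 0.86 / 1.43
= 0.6014


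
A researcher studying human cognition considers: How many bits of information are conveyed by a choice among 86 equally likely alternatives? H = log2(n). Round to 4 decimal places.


H = log2(n)
H = log2(86)
= 6.4263


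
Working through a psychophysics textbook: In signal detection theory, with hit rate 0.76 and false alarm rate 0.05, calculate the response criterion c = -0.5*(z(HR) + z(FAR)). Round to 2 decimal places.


c = -0.5 * (z(HR) + z(FAR))
z(0.76) = 0.7063
z(0.05) = -1.6449
c = -0.5 * (0.7063 + -1.6449)
= -0.5 * -0.9386
= 0.47


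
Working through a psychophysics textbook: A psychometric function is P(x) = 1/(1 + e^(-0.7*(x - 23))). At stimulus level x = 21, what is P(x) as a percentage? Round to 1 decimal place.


P(x) = 1/(1 + e^(-0.7*(21 - 23)))
Exponent = -0.7 * -2 = 1.4
e^(1.4) = 4.0552
P = 1/(1 + 4.0552) = 0.197816
Percentage = 19.8


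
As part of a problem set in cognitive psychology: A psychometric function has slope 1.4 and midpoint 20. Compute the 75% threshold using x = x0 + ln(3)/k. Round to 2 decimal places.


At P = 0.75: 0.75 = 1/(1 + e^(-k*(x-x0)))
Solving: e^(-k*(x-x0)) = 1/3
x = x0 + ln(3)/k
ln(3) = 1.0986
x = 20 + 1.0986/1.4
= 20 + 0.7847
= 20.78


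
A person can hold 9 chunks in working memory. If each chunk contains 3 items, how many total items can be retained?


Total items = chunks * items_per_chunk
= 9 * 3
= 27


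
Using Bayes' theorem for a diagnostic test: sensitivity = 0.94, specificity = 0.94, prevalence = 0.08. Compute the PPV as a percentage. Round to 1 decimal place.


PPV = (sens * prev) / (sens * prev + (1-spec) * (1-prev))
Numerator = 0.94 * 0.08 = 0.0752
P(positive and no disease) = (1 - spec) * (1 - prev) = (1 - 0.94) * (1 - 0.08) = 0.0552
Denominator = 0.0752 + 0.0552 = 0.1304
PPV = 0.0752 / 0.1304 = 0.576687
As percentage = 57.7


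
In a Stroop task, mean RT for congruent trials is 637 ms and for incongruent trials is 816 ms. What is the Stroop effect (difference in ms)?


Stroop effect = RT(incongruent) - RT(congruent)
= 816 - 637
= 179 ms


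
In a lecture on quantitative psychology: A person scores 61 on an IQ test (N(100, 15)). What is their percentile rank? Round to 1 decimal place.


z = (IQ - mean) / SD
z = (61 - 100) / 15 = -2.6
Percentile = Phi(-2.6) * 100
Phi(-2.6) = 0.004661
= 0.5


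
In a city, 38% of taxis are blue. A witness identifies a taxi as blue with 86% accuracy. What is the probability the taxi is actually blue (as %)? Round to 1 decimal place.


P(blue | says blue) = P(says blue | blue)*P(blue) / [P(says blue | blue)*P(blue) + P(says blue | not blue)*P(not blue)]
Numerator = 0.86 * 0.38 = 0.3268
False identification = 0.14 * 0.62 = 0.0868
P = 0.3268 / (0.3268 + 0.0868)
= 0.3268 / 0.4136
As percentage = 79.0


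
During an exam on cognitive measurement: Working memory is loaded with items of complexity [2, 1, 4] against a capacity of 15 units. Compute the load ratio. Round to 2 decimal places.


Total complexity = 2 + 1 + 4 = 7
Load = total / capacity = 7 / 15
= 0.47


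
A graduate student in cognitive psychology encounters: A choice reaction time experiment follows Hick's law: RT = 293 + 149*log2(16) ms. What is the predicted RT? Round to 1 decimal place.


RT = 293 + 149 * log2(16)
log2(16) = 4.0
RT = 293 + 149 * 4.0
= 293 + 596.0
= 889.0 ms


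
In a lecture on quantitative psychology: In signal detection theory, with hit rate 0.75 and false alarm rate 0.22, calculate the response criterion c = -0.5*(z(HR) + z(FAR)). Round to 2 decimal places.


c = -0.5 * (z(HR) + z(FAR))
z(0.75) = 0.6745
z(0.22) = -0.7722
c = -0.5 * (0.6745 + -0.7722)
= -0.5 * -0.0977
= 0.05


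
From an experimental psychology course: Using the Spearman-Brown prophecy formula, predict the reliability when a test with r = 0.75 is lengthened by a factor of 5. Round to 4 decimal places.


r_new = n*r / (1 + (n-1)*r)
Numerator = 5 * 0.75 = 3.75
Denominator = 1 + 4 * 0.75 = 4.0
r_new = 3.75 / 4.0
= 0.9375


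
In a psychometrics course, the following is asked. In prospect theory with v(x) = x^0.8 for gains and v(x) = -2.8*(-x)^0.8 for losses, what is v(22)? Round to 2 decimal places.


Since x = 22 >= 0, use v(x) = x^0.8
22^0.8 = 11.856
v(22) = 11.86


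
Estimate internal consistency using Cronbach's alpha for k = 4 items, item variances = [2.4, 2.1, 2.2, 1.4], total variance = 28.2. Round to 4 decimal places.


alpha = (k/(k-1)) * (1 - sum(s_i^2)/s_total^2)
sum(item variances) = 8.1
k/(k-1) = 4/3 = 1.333333
1 - 8.1/28.2 = 1 - 0.287234 = 0.712766
alpha = 1.333333 * 0.712766
= 0.9504


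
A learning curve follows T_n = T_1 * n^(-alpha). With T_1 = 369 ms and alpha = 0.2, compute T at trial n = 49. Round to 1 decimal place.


T_n = 369 * 49^(-0.2)
49^(-0.2) = 0.459157
T_n = 369 * 0.459157
= 169.4 ms


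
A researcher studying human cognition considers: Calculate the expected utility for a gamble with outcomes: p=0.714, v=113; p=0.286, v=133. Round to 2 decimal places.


EU = sum(p_i * v_i)
0.714 * 113 = 80.682
0.286 * 133 = 38.038
EU = 80.682 + 38.038
= 118.72


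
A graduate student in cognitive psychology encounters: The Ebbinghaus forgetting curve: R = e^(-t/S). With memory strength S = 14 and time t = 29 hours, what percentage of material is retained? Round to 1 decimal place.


R = e^(-t/S)
-t/S = -29/14 = -2.071429
R = e^(-2.071429) = 0.126006
Percentage = 0.126006 * 100
= 12.6


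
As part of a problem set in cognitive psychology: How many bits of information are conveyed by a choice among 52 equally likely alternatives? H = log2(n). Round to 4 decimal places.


H = log2(n)
H = log2(52)
= 5.7004


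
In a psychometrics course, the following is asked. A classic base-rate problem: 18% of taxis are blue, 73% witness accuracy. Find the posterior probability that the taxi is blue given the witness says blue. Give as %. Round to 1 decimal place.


P(blue | says blue) = P(says blue | blue)*P(blue) / [P(says blue | blue)*P(blue) + P(says blue | not blue)*P(not blue)]
Numerator = 0.73 * 0.18 = 0.1314
False identification = 0.27 * 0.82 = 0.2214
P = 0.1314 / (0.1314 + 0.2214)
= 0.1314 / 0.3528
As percentage = 37.2
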